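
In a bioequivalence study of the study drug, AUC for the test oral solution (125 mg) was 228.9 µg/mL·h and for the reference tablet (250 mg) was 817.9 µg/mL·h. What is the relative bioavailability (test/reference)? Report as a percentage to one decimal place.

F_rel = (AUC_test/D_test) / (AUC_ref/D_ref)
      = (228.9/125) / (817.9/250)
      = 1.8312 / 3.2716 = 0.5597 = 55.97%

F_rel = 56.0%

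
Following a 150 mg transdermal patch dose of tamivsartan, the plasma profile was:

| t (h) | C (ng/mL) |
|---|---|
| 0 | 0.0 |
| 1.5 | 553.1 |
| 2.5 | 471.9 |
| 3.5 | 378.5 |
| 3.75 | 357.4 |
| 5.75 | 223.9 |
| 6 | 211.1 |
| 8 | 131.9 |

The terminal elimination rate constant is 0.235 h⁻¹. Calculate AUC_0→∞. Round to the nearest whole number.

AUC = 2984 ng/mL·h

Trapezoidal AUC_0→8:
  [0→1.5]: (0.0+553.1)/2 × 1.5 = 414.825
  [1.5→2.5]: (553.1+471.9)/2 × 1 = 512.5
  [2.5→3.5]: (471.9+378.5)/2 × 1 = 425.2
  [3.5→3.75]: (378.5+357.4)/2 × 0.25 = 91.9875
  [3.75→5.75]: (357.4+223.9)/2 × 2 = 581.3
  [5.75→6]: (223.9+211.1)/2 × 0.25 = 54.375
  [6→8]: (211.1+131.9)/2 × 2 = 343.0
  Sum = 2423.1875 ng/mL·h
Extrapolated tail: C_last / k_e = 131.9 / 0.235 = 561.277
AUC_0→∞ = 2423.1875 + 561.277 = 2984.4645 ng/mL·h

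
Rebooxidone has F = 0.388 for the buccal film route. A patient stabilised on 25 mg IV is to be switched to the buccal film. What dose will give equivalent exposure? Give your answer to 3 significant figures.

D_buccal = 64.4 mg

For equal systemic exposure: F × D_ev = D_iv
D_ev = D_iv / F = 25 / 0.388 = 64.433 mg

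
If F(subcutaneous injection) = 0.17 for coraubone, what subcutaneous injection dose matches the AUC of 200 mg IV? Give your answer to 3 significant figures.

D_subcutaneous = 1180 mg

For equal systemic exposure: F × D_ev = D_iv
D_ev = D_iv / F = 200 / 0.17 = 1176.47 mg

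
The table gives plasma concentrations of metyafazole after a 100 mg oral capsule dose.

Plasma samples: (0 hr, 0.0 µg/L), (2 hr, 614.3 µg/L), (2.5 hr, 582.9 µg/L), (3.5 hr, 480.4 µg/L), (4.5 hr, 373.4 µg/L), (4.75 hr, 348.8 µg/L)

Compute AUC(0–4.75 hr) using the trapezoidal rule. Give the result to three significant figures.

Trapezoidal AUC_0→4.75:
  [0→2]: (0.0+614.3)/2 × 2 = 614.3
  [2→2.5]: (614.3+582.9)/2 × 0.5 = 299.3
  [2.5→3.5]: (582.9+480.4)/2 × 1 = 531.65
  [3.5→4.5]: (480.4+373.4)/2 × 1 = 426.9
  [4.5→4.75]: (373.4+348.8)/2 × 0.25 = 90.275
  Sum = 1962.425 µg/L·hr

AUC = 1960 µg/L·hr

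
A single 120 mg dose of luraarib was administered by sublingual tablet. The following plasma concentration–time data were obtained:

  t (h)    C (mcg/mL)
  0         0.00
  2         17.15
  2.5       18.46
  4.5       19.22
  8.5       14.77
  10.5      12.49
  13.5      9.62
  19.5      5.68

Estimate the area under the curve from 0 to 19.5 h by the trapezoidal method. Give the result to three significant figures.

AUC = 238 mcg/mL·h

Trapezoidal AUC_0→19.5:
  [0→2]: (0.00+17.15)/2 × 2 = 17.15
  [2→2.5]: (17.15+18.46)/2 × 0.5 = 8.9025
  [2.5→4.5]: (18.46+19.22)/2 × 2 = 37.68
  [4.5→8.5]: (19.22+14.77)/2 × 4 = 67.98
  [8.5→10.5]: (14.77+12.49)/2 × 2 = 27.26
  [10.5→13.5]: (12.49+9.62)/2 × 3 = 33.165
  [13.5→19.5]: (9.62+5.68)/2 × 6 = 45.9
  Sum = 238.0375 mcg/mL·h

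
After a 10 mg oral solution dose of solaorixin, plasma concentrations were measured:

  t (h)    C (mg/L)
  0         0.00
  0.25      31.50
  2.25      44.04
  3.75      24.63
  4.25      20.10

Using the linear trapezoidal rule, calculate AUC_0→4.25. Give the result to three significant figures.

Trapezoidal AUC_0→4.25:
  [0→0.25]: (0.00+31.50)/2 × 0.25 = 3.9375
  [0.25→2.25]: (31.50+44.04)/2 × 2 = 75.54
  [2.25→3.75]: (44.04+24.63)/2 × 1.5 = 51.5025
  [3.75→4.25]: (24.63+20.10)/2 × 0.5 = 11.1825
  Sum = 142.1625 mg/L·h

AUC = 142 mg/L·h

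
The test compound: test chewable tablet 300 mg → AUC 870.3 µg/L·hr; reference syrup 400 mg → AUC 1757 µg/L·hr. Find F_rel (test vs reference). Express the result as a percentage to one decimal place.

F_rel = 66.0%

F_rel = (AUC_test/D_test) / (AUC_ref/D_ref)
      = (870.3/300) / (1757/400)
      = 2.901 / 4.3925 = 0.6604 = 66.04%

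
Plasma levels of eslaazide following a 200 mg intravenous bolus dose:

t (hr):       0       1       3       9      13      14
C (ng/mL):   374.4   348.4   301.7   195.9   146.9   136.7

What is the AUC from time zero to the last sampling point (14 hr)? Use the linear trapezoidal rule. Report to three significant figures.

AUC = 3330 ng/mL·hr

Trapezoidal AUC_0→14:
  [0→1]: (374.4+348.4)/2 × 1 = 361.4
  [1→3]: (348.4+301.7)/2 × 2 = 650.1
  [3→9]: (301.7+195.9)/2 × 6 = 1492.8
  [9→13]: (195.9+146.9)/2 × 4 = 685.6
  [13→14]: (146.9+136.7)/2 × 1 = 141.8
  Sum = 3331.7 ng/mL·hr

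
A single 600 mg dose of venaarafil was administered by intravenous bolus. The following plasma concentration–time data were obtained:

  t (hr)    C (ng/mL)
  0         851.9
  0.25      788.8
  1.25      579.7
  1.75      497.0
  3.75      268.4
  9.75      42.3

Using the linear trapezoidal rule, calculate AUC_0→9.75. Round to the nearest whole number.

Trapezoidal AUC_0→9.75:
  [0→0.25]: (851.9+788.8)/2 × 0.25 = 205.0875
  [0.25→1.25]: (788.8+579.7)/2 × 1 = 684.25
  [1.25→1.75]: (579.7+497.0)/2 × 0.5 = 269.175
  [1.75→3.75]: (497.0+268.4)/2 × 2 = 765.4
  [3.75→9.75]: (268.4+42.3)/2 × 6 = 932.1
  Sum = 2856.0125 ng/mL·hr

AUC = 2856 ng/mL·hr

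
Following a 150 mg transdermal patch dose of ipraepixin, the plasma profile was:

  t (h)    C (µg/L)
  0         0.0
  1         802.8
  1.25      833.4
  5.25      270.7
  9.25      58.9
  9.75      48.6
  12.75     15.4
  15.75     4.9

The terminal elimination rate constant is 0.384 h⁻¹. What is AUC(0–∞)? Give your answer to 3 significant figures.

Trapezoidal AUC_0→15.75:
  [0→1]: (0.0+802.8)/2 × 1 = 401.4
  [1→1.25]: (802.8+833.4)/2 × 0.25 = 204.525
  [1.25→5.25]: (833.4+270.7)/2 × 4 = 2208.2
  [5.25→9.25]: (270.7+58.9)/2 × 4 = 659.2
  [9.25→9.75]: (58.9+48.6)/2 × 0.5 = 26.875
  [9.75→12.75]: (48.6+15.4)/2 × 3 = 96.0
  [12.75→15.75]: (15.4+4.9)/2 × 3 = 30.45
  Sum = 3626.65 µg/L·h
Extrapolated tail: C_last / k_e = 4.9 / 0.384 = 12.760
AUC_0→∞ = 3626.65 + 12.760 = 3639.41 µg/L·h

AUC = 3640 µg/L·h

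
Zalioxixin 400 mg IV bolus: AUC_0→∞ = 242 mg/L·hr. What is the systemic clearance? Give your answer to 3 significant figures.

CL = 1.65 L/hr

CL = Dose_iv / AUC_0→∞
   = 400 / 242 = 1.65289 L/hr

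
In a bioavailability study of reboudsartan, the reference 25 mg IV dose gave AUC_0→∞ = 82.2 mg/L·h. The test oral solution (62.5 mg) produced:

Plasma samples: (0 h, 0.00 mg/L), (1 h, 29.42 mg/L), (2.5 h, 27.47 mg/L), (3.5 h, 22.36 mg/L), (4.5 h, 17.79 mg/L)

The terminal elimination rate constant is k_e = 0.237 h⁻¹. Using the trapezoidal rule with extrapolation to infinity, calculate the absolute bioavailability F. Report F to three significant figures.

F = 0.863

Trapezoidal AUC_0→4.5 (oral solution):
  [0→1]: (0.00+29.42)/2 × 1 = 14.71
  [1→2.5]: (29.42+27.47)/2 × 1.5 = 42.6675
  [2.5→3.5]: (27.47+22.36)/2 × 1 = 24.915
  [3.5→4.5]: (22.36+17.79)/2 × 1 = 20.075
  Sum = 102.3675 mg/L·h
Tail: C_last/k_e = 17.79/0.237 = 75.063
AUC_0→∞ (oral solution) = 102.3675 + 75.063 = 177.4305 mg/L·h
F = (AUC_ev/D_ev)/(AUC_iv/D_iv) = (177.4305/62.5)/(82.2/25) = 2.838888/3.288 = 0.8634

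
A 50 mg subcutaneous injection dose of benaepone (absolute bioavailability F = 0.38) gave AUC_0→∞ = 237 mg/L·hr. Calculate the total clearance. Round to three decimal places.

CL = F × Dose / AUC_0→∞
   = 0.38 × 50 / 237 = 0.0801688 L/hr

CL = 0.080 L/hr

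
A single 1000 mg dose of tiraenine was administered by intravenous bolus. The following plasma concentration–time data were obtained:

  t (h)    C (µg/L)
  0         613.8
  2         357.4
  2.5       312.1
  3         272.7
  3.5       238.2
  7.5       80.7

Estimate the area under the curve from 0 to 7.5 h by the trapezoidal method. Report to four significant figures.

Trapezoidal AUC_0→7.5:
  [0→2]: (613.8+357.4)/2 × 2 = 971.2
  [2→2.5]: (357.4+312.1)/2 × 0.5 = 167.375
  [2.5→3]: (312.1+272.7)/2 × 0.5 = 146.2
  [3→3.5]: (272.7+238.2)/2 × 0.5 = 127.725
  [3.5→7.5]: (238.2+80.7)/2 × 4 = 637.8
  Sum = 2050.3 µg/L·h

AUC = 2050 µg/L·h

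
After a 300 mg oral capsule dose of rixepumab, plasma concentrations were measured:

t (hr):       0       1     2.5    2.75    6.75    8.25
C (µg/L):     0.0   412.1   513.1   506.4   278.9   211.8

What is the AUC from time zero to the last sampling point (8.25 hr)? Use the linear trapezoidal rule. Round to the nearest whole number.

Trapezoidal AUC_0→8.25:
  [0→1]: (0.0+412.1)/2 × 1 = 206.05
  [1→2.5]: (412.1+513.1)/2 × 1.5 = 693.9
  [2.5→2.75]: (513.1+506.4)/2 × 0.25 = 127.4375
  [2.75→6.75]: (506.4+278.9)/2 × 4 = 1570.6
  [6.75→8.25]: (278.9+211.8)/2 × 1.5 = 368.025
  Sum = 2966.0125 µg/L·hr

AUC = 2966 µg/L·hr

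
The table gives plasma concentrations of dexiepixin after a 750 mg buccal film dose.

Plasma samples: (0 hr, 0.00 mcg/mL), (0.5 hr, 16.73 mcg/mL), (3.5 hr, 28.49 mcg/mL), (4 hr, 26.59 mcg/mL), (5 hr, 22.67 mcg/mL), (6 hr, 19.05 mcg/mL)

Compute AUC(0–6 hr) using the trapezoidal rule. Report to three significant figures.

Trapezoidal AUC_0→6:
  [0→0.5]: (0.00+16.73)/2 × 0.5 = 4.1825
  [0.5→3.5]: (16.73+28.49)/2 × 3 = 67.83
  [3.5→4]: (28.49+26.59)/2 × 0.5 = 13.77
  [4→5]: (26.59+22.67)/2 × 1 = 24.63
  [5→6]: (22.67+19.05)/2 × 1 = 20.86
  Sum = 131.2725 mcg/mL·hr

AUC = 131 mcg/mL·hr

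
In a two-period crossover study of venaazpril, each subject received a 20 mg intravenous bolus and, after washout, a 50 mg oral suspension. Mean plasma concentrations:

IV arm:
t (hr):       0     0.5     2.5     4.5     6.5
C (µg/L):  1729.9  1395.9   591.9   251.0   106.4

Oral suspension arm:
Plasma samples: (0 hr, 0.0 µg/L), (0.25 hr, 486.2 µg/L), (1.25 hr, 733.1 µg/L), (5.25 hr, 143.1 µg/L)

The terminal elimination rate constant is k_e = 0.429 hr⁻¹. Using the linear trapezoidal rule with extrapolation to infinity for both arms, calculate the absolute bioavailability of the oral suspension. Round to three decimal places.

Trapezoidal AUC_0→6.5 (IV):
  [0→0.5]: (1729.9+1395.9)/2 × 0.5 = 781.45
  [0.5→2.5]: (1395.9+591.9)/2 × 2 = 1987.8
  [2.5→4.5]: (591.9+251.0)/2 × 2 = 842.9
  [4.5→6.5]: (251.0+106.4)/2 × 2 = 357.4
  Sum = 3969.55 µg/L·hr
IV tail: 106.4/0.429 = 248.019; AUC_iv,0→∞ = 3969.55 + 248.019 = 4217.569 µg/L·hr
Trapezoidal AUC_0→5.25 (oral suspension):
  [0→0.25]: (0.0+486.2)/2 × 0.25 = 60.775
  [0.25→1.25]: (486.2+733.1)/2 × 1 = 609.65
  [1.25→5.25]: (733.1+143.1)/2 × 4 = 1752.4
  Sum = 2422.825 µg/L·hr
oral suspension tail: 143.1/0.429 = 333.566; AUC_ev,0→∞ = 2422.825 + 333.566 = 2756.391 µg/L·hr
F = (AUC_ev/D_ev)/(AUC_iv/D_iv) = (2756.391/50)/(4217.569/20) = 55.12782/210.87845 = 0.2614

F = 0.261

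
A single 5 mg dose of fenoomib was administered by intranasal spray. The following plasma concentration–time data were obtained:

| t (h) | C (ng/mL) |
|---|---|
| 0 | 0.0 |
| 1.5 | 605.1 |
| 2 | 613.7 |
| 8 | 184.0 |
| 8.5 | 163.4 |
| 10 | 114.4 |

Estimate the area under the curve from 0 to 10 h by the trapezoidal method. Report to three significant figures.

Trapezoidal AUC_0→10:
  [0→1.5]: (0.0+605.1)/2 × 1.5 = 453.825
  [1.5→2]: (605.1+613.7)/2 × 0.5 = 304.7
  [2→8]: (613.7+184.0)/2 × 6 = 2393.1
  [8→8.5]: (184.0+163.4)/2 × 0.5 = 86.85
  [8.5→10]: (163.4+114.4)/2 × 1.5 = 208.35
  Sum = 3446.825 ng/mL·h

AUC = 3450 ng/mL·h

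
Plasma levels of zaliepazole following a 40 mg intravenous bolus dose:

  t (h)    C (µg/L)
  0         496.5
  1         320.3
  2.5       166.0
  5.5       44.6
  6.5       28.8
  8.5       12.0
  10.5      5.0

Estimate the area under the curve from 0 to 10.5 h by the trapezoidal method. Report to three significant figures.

Trapezoidal AUC_0→10.5:
  [0→1]: (496.5+320.3)/2 × 1 = 408.4
  [1→2.5]: (320.3+166.0)/2 × 1.5 = 364.725
  [2.5→5.5]: (166.0+44.6)/2 × 3 = 315.9
  [5.5→6.5]: (44.6+28.8)/2 × 1 = 36.7
  [6.5→8.5]: (28.8+12.0)/2 × 2 = 40.8
  [8.5→10.5]: (12.0+5.0)/2 × 2 = 17.0
  Sum = 1183.525 µg/L·h

AUC = 1180 µg/L·h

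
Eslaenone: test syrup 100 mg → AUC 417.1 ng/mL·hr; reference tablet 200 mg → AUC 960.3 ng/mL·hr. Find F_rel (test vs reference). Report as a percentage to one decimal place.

F_rel = 86.9%

F_rel = (AUC_test/D_test) / (AUC_ref/D_ref)
      = (417.1/100) / (960.3/200)
      = 4.171 / 4.8015 = 0.8687 = 86.87%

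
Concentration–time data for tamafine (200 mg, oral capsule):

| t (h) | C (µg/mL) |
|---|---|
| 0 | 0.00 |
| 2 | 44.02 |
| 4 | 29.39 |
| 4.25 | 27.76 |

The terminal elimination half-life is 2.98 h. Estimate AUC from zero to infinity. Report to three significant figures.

AUC = 244 µg/mL·h

Trapezoidal AUC_0→4.25:
  [0→2]: (0.00+44.02)/2 × 2 = 44.02
  [2→4]: (44.02+29.39)/2 × 2 = 73.41
  [4→4.25]: (29.39+27.76)/2 × 0.25 = 7.14375
  Sum = 124.57375 µg/mL·h
k_e = ln2 / t½ = 0.693147 / 2.98 = 0.2326 h^-1
Extrapolated tail: C_last / k_e = 27.76 / 0.2326 = 119.347
AUC_0→∞ = 124.57375 + 119.347 = 243.92075 µg/mL·h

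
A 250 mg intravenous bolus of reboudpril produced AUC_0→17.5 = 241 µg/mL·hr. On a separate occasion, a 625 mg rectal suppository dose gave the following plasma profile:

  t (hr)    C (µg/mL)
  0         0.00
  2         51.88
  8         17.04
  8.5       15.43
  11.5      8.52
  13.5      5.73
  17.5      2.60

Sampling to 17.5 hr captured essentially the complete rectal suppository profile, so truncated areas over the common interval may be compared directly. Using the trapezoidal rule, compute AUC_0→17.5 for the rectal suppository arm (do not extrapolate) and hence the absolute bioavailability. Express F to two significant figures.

Trapezoidal AUC_0→17.5 (rectal suppository):
  [0→2]: (0.00+51.88)/2 × 2 = 51.88
  [2→8]: (51.88+17.04)/2 × 6 = 206.76
  [8→8.5]: (17.04+15.43)/2 × 0.5 = 8.1175
  [8.5→11.5]: (15.43+8.52)/2 × 3 = 35.925
  [11.5→13.5]: (8.52+5.73)/2 × 2 = 14.25
  [13.5→17.5]: (5.73+2.60)/2 × 4 = 16.66
  Sum = 333.5925 µg/mL·hr
F = (AUC_ev/D_ev)/(AUC_iv/D_iv) = (333.5925/625)/(241/250) = 0.533748/0.964 = 0.5537

F = 0.55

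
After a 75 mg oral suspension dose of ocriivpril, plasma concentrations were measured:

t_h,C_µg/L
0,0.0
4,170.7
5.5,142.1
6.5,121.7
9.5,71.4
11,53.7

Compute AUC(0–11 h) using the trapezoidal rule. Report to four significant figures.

AUC = 1091 µg/L·h

Trapezoidal AUC_0→11:
  [0→4]: (0.0+170.7)/2 × 4 = 341.4
  [4→5.5]: (170.7+142.1)/2 × 1.5 = 234.6
  [5.5→6.5]: (142.1+121.7)/2 × 1 = 131.9
  [6.5→9.5]: (121.7+71.4)/2 × 3 = 289.65
  [9.5→11]: (71.4+53.7)/2 × 1.5 = 93.825
  Sum = 1091.375 µg/L·h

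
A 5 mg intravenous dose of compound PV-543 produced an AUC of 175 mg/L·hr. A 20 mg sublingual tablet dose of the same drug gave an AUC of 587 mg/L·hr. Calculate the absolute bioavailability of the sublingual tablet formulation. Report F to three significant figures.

F = 0.839

F = (AUC_ev / D_ev) / (AUC_iv / D_iv)
  = (587/20) / (175/5)
  = 29.35 / 35 = 0.8386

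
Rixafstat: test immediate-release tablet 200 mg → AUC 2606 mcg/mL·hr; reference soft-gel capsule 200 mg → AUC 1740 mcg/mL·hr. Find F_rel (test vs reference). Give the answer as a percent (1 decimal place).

F_rel = 149.8%

F_rel = (AUC_test/D_test) / (AUC_ref/D_ref)
      = (2606/200) / (1740/200)
      = 13.03 / 8.7 = 1.4977 = 149.77%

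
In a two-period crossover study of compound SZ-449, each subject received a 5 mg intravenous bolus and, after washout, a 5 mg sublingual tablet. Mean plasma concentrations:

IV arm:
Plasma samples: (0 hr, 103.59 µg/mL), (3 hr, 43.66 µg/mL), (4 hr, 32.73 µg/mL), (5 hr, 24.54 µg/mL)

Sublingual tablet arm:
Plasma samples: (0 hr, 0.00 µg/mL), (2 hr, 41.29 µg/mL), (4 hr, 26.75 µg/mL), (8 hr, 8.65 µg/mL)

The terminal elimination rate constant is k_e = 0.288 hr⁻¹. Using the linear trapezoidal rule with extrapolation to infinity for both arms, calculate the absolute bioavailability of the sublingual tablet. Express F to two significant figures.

Trapezoidal AUC_0→5 (IV):
  [0→3]: (103.59+43.66)/2 × 3 = 220.875
  [3→4]: (43.66+32.73)/2 × 1 = 38.195
  [4→5]: (32.73+24.54)/2 × 1 = 28.635
  Sum = 287.705 µg/mL·hr
IV tail: 24.54/0.288 = 85.208; AUC_iv,0→∞ = 287.705 + 85.208 = 372.913 µg/mL·hr
Trapezoidal AUC_0→8 (sublingual tablet):
  [0→2]: (0.00+41.29)/2 × 2 = 41.29
  [2→4]: (41.29+26.75)/2 × 2 = 68.04
  [4→8]: (26.75+8.65)/2 × 4 = 70.8
  Sum = 180.13 µg/mL·hr
sublingual tablet tail: 8.65/0.288 = 30.035; AUC_ev,0→∞ = 180.13 + 30.035 = 210.165 µg/mL·hr
F = (AUC_ev/D_ev)/(AUC_iv/D_iv) = (210.165/5)/(372.913/5) = 42.033/74.5826 = 0.5636

F = 0.56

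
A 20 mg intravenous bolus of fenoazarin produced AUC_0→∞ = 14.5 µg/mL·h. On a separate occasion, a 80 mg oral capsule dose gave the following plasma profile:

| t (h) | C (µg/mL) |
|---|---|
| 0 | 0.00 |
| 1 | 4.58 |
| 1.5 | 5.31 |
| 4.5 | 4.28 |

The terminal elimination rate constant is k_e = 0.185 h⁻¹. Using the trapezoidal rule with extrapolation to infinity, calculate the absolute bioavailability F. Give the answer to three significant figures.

Trapezoidal AUC_0→4.5 (oral capsule):
  [0→1]: (0.00+4.58)/2 × 1 = 2.29
  [1→1.5]: (4.58+5.31)/2 × 0.5 = 2.4725
  [1.5→4.5]: (5.31+4.28)/2 × 3 = 14.385
  Sum = 19.1475 µg/mL·h
Tail: C_last/k_e = 4.28/0.185 = 23.135
AUC_0→∞ (oral capsule) = 19.1475 + 23.135 = 42.2825 µg/mL·h
F = (AUC_ev/D_ev)/(AUC_iv/D_iv) = (42.2825/80)/(14.5/20) = 0.52853125/0.725 = 0.7290

F = 0.729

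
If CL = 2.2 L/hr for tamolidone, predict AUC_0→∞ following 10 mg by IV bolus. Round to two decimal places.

AUC = 4.55 mg/L·hr

AUC_0→∞ = Dose_iv / CL
        = 10 / 2.2 = 4.54545 mg/L·hr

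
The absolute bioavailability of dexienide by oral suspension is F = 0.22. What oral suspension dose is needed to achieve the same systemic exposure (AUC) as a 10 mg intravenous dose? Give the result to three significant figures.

For equal systemic exposure: F × D_ev = D_iv
D_ev = D_iv / F = 10 / 0.22 = 45.4545 mg

D_oral = 45.5 mg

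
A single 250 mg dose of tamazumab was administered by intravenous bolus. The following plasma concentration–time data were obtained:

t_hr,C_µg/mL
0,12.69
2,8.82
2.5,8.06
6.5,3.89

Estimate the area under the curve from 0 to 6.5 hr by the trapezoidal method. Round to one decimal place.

AUC = 49.6 µg/mL·hr

Trapezoidal AUC_0→6.5:
  [0→2]: (12.69+8.82)/2 × 2 = 21.51
  [2→2.5]: (8.82+8.06)/2 × 0.5 = 4.22
  [2.5→6.5]: (8.06+3.89)/2 × 4 = 23.9
  Sum = 49.63 µg/mL·hr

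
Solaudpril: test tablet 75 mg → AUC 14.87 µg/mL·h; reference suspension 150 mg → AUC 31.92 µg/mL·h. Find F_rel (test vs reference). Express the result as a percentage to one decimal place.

F_rel = (AUC_test/D_test) / (AUC_ref/D_ref)
      = (14.87/75) / (31.92/150)
      = 0.198267 / 0.2128 = 0.9317 = 93.17%

F_rel = 93.2%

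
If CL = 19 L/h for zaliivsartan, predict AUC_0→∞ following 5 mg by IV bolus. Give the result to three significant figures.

AUC_0→∞ = Dose_iv / CL
        = 5 / 19 = 0.263158 mg/L·h

AUC = 0.263 mg/L·h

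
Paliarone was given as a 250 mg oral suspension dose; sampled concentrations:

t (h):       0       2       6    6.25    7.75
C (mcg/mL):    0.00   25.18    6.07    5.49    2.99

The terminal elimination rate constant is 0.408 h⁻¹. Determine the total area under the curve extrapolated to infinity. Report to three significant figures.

Trapezoidal AUC_0→7.75:
  [0→2]: (0.00+25.18)/2 × 2 = 25.18
  [2→6]: (25.18+6.07)/2 × 4 = 62.5
  [6→6.25]: (6.07+5.49)/2 × 0.25 = 1.445
  [6.25→7.75]: (5.49+2.99)/2 × 1.5 = 6.36
  Sum = 95.485 mcg/mL·h
Extrapolated tail: C_last / k_e = 2.99 / 0.408 = 7.328
AUC_0→∞ = 95.485 + 7.328 = 102.813 mcg/mL·h

AUC = 103 mcg/mL·h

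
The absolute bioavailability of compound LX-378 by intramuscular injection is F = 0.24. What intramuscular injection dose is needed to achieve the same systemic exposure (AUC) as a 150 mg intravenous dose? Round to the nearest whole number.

For equal systemic exposure: F × D_ev = D_iv
D_ev = D_iv / F = 150 / 0.24 = 625 mg

D_intramuscular = 625 mg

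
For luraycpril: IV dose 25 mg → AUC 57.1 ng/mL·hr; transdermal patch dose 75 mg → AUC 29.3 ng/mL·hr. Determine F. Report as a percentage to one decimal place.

F = (AUC_ev / D_ev) / (AUC_iv / D_iv)
  = (29.3/75) / (57.1/25)
  = 0.390667 / 2.284 = 0.1710
  = 17.10%

F = 17.1%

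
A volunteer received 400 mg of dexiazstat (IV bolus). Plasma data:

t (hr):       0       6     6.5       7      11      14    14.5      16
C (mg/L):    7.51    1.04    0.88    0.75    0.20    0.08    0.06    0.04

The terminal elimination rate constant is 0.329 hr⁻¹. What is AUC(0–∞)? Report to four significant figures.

AUC = 29.09 mg/L·hr

Trapezoidal AUC_0→16:
  [0→6]: (7.51+1.04)/2 × 6 = 25.65
  [6→6.5]: (1.04+0.88)/2 × 0.5 = 0.48
  [6.5→7]: (0.88+0.75)/2 × 0.5 = 0.4075
  [7→11]: (0.75+0.20)/2 × 4 = 1.9
  [11→14]: (0.20+0.08)/2 × 3 = 0.42
  [14→14.5]: (0.08+0.06)/2 × 0.5 = 0.035
  [14.5→16]: (0.06+0.04)/2 × 1.5 = 0.075
  Sum = 28.9675 mg/L·hr
Extrapolated tail: C_last / k_e = 0.04 / 0.329 = 0.122
AUC_0→∞ = 28.9675 + 0.122 = 29.0895 mg/L·hr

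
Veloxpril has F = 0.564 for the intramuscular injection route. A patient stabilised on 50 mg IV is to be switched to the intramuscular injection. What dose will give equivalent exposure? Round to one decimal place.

For equal systemic exposure: F × D_ev = D_iv
D_ev = D_iv / F = 50 / 0.564 = 88.6525 mg

D_intramuscular = 88.7 mg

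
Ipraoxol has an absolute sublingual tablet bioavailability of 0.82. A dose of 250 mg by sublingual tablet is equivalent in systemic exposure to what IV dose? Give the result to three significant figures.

D_iv = 205 mg

Systemic exposure from an extravascular dose = F × D_ev, so the equivalent IV dose is F × D_ev.
D_iv = F × D_ev = 0.82 × 250 = 205 mg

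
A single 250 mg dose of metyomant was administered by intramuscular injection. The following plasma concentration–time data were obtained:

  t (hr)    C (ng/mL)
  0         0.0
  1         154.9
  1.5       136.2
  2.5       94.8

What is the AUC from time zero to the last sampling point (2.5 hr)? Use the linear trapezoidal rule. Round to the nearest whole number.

Trapezoidal AUC_0→2.5:
  [0→1]: (0.0+154.9)/2 × 1 = 77.45
  [1→1.5]: (154.9+136.2)/2 × 0.5 = 72.775
  [1.5→2.5]: (136.2+94.8)/2 × 1 = 115.5
  Sum = 265.725 ng/mL·hr

AUC = 266 ng/mL·hr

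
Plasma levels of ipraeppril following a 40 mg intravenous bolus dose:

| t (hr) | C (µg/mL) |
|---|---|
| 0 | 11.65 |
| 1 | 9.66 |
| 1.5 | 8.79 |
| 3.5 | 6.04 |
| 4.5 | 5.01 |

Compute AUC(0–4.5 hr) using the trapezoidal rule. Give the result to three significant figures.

Trapezoidal AUC_0→4.5:
  [0→1]: (11.65+9.66)/2 × 1 = 10.655
  [1→1.5]: (9.66+8.79)/2 × 0.5 = 4.6125
  [1.5→3.5]: (8.79+6.04)/2 × 2 = 14.83
  [3.5→4.5]: (6.04+5.01)/2 × 1 = 5.525
  Sum = 35.6225 µg/mL·hr

AUC = 35.6 µg/mL·hr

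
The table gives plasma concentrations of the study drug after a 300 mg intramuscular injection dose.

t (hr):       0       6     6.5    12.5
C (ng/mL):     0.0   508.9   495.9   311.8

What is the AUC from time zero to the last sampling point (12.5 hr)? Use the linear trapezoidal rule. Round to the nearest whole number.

Trapezoidal AUC_0→12.5:
  [0→6]: (0.0+508.9)/2 × 6 = 1526.7
  [6→6.5]: (508.9+495.9)/2 × 0.5 = 251.2
  [6.5→12.5]: (495.9+311.8)/2 × 6 = 2423.1
  Sum = 4201.0 ng/mL·hr

AUC = 4201 ng/mL·hr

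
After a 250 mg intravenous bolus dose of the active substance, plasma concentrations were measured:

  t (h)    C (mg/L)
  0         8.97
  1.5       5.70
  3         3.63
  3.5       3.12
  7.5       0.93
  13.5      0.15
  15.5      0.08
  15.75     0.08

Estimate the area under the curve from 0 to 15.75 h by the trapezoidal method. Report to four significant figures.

Trapezoidal AUC_0→15.75:
  [0→1.5]: (8.97+5.70)/2 × 1.5 = 11.0025
  [1.5→3]: (5.70+3.63)/2 × 1.5 = 6.9975
  [3→3.5]: (3.63+3.12)/2 × 0.5 = 1.6875
  [3.5→7.5]: (3.12+0.93)/2 × 4 = 8.1
  [7.5→13.5]: (0.93+0.15)/2 × 6 = 3.24
  [13.5→15.5]: (0.15+0.08)/2 × 2 = 0.23
  [15.5→15.75]: (0.08+0.08)/2 × 0.25 = 0.02
  Sum = 31.2775 mg/L·h

AUC = 31.28 mg/L·h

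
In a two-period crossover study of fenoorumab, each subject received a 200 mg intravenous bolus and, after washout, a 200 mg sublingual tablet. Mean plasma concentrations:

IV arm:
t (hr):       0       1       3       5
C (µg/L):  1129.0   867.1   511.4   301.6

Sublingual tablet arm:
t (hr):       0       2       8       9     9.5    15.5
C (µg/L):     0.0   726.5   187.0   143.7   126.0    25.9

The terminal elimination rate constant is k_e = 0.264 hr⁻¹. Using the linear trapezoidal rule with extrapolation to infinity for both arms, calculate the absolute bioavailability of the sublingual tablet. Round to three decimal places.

F = 0.982

Trapezoidal AUC_0→5 (IV):
  [0→1]: (1129.0+867.1)/2 × 1 = 998.05
  [1→3]: (867.1+511.4)/2 × 2 = 1378.5
  [3→5]: (511.4+301.6)/2 × 2 = 813.0
  Sum = 3189.55 µg/L·hr
IV tail: 301.6/0.264 = 1142.424; AUC_iv,0→∞ = 3189.55 + 1142.424 = 4331.974 µg/L·hr
Trapezoidal AUC_0→15.5 (sublingual tablet):
  [0→2]: (0.0+726.5)/2 × 2 = 726.5
  [2→8]: (726.5+187.0)/2 × 6 = 2740.5
  [8→9]: (187.0+143.7)/2 × 1 = 165.35
  [9→9.5]: (143.7+126.0)/2 × 0.5 = 67.425
  [9.5→15.5]: (126.0+25.9)/2 × 6 = 455.7
  Sum = 4155.475 µg/L·hr
sublingual tablet tail: 25.9/0.264 = 98.106; AUC_ev,0→∞ = 4155.475 + 98.106 = 4253.581 µg/L·hr
F = (AUC_ev/D_ev)/(AUC_iv/D_iv) = (4253.581/200)/(4331.974/200) = 21.267905/21.65987 = 0.9819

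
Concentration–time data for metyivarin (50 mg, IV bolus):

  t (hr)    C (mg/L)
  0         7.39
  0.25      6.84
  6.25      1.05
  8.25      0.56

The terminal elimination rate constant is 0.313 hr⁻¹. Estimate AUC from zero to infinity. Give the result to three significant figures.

Trapezoidal AUC_0→8.25:
  [0→0.25]: (7.39+6.84)/2 × 0.25 = 1.77875
  [0.25→6.25]: (6.84+1.05)/2 × 6 = 23.67
  [6.25→8.25]: (1.05+0.56)/2 × 2 = 1.61
  Sum = 27.05875 mg/L·hr
Extrapolated tail: C_last / k_e = 0.56 / 0.313 = 1.789
AUC_0→∞ = 27.05875 + 1.789 = 28.84775 mg/L·hr

AUC = 28.8 mg/L·hr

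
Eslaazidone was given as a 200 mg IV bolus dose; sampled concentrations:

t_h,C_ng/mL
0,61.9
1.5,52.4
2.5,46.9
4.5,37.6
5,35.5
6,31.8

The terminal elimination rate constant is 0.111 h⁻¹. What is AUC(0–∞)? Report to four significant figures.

Trapezoidal AUC_0→6:
  [0→1.5]: (61.9+52.4)/2 × 1.5 = 85.725
  [1.5→2.5]: (52.4+46.9)/2 × 1 = 49.65
  [2.5→4.5]: (46.9+37.6)/2 × 2 = 84.5
  [4.5→5]: (37.6+35.5)/2 × 0.5 = 18.275
  [5→6]: (35.5+31.8)/2 × 1 = 33.65
  Sum = 271.8 ng/mL·h
Extrapolated tail: C_last / k_e = 31.8 / 0.111 = 286.486
AUC_0→∞ = 271.8 + 286.486 = 558.286 ng/mL·h

AUC = 558.3 ng/mL·h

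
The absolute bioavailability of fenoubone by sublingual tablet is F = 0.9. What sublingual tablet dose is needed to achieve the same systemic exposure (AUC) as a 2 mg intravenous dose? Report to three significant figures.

For equal systemic exposure: F × D_ev = D_iv
D_ev = D_iv / F = 2 / 0.9 = 2.22222 mg

D_sublingual = 2.22 mg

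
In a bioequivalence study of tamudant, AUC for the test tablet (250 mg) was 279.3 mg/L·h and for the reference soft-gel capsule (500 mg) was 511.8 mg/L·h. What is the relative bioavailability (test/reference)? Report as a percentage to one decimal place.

F_rel = (AUC_test/D_test) / (AUC_ref/D_ref)
      = (279.3/250) / (511.8/500)
      = 1.1172 / 1.0236 = 1.0914 = 109.14%

F_rel = 109.1%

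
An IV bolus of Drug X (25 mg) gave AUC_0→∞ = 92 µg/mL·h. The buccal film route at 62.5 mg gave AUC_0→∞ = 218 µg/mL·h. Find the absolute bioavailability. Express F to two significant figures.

F = (AUC_ev / D_ev) / (AUC_iv / D_iv)
  = (218/62.5) / (92/25)
  = 3.488 / 3.68 = 0.9478

F = 0.95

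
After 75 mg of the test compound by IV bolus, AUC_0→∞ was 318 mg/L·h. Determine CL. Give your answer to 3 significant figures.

CL = Dose_iv / AUC_0→∞
   = 75 / 318 = 0.235849 L/h

CL = 0.236 L/h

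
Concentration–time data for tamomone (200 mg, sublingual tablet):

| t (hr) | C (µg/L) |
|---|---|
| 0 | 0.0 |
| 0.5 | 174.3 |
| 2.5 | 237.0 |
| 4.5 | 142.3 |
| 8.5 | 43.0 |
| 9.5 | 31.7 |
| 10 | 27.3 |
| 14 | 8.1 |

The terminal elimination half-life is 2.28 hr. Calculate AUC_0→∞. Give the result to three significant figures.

AUC = 1350 µg/L·hr

Trapezoidal AUC_0→14:
  [0→0.5]: (0.0+174.3)/2 × 0.5 = 43.575
  [0.5→2.5]: (174.3+237.0)/2 × 2 = 411.3
  [2.5→4.5]: (237.0+142.3)/2 × 2 = 379.3
  [4.5→8.5]: (142.3+43.0)/2 × 4 = 370.6
  [8.5→9.5]: (43.0+31.7)/2 × 1 = 37.35
  [9.5→10]: (31.7+27.3)/2 × 0.5 = 14.75
  [10→14]: (27.3+8.1)/2 × 4 = 70.8
  Sum = 1327.675 µg/L·hr
k_e = ln2 / t½ = 0.693147 / 2.28 = 0.3040 hr^-1
Extrapolated tail: C_last / k_e = 8.1 / 0.304 = 26.645
AUC_0→∞ = 1327.675 + 26.645 = 1354.32 µg/L·hr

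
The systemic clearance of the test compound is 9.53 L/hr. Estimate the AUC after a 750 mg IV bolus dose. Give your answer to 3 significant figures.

AUC_0→∞ = Dose_iv / CL
        = 750 / 9.53 = 78.6988 mg/L·hr

AUC = 78.7 mg/L·hr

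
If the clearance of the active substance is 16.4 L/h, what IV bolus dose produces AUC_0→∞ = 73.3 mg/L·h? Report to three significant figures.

Dose = 1200 mg

Dose_iv = CL × AUC_0→∞
     = 16.4 × 73.3 = 1202.12 mg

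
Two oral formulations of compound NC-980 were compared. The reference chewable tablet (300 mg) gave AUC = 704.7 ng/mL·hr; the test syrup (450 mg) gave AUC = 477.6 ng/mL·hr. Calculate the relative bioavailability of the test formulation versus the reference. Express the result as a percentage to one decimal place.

F_rel = (AUC_test/D_test) / (AUC_ref/D_ref)
      = (477.6/450) / (704.7/300)
      = 1.06133 / 2.349 = 0.4518 = 45.18%

F_rel = 45.2%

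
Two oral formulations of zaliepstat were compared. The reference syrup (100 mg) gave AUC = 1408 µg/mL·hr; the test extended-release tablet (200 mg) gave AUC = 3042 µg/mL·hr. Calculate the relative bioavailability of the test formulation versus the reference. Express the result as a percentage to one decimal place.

F_rel = 108.0%

F_rel = (AUC_test/D_test) / (AUC_ref/D_ref)
      = (3042/200) / (1408/100)
      = 15.21 / 14.08 = 1.0803 = 108.03%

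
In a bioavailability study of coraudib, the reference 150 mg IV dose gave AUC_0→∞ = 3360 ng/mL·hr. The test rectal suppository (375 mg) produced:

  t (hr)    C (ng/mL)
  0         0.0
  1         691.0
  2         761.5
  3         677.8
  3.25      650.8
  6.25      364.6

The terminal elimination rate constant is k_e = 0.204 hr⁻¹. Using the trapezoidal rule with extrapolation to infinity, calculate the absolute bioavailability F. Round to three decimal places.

Trapezoidal AUC_0→6.25 (rectal suppository):
  [0→1]: (0.0+691.0)/2 × 1 = 345.5
  [1→2]: (691.0+761.5)/2 × 1 = 726.25
  [2→3]: (761.5+677.8)/2 × 1 = 719.65
  [3→3.25]: (677.8+650.8)/2 × 0.25 = 166.075
  [3.25→6.25]: (650.8+364.6)/2 × 3 = 1523.1
  Sum = 3480.575 ng/mL·hr
Tail: C_last/k_e = 364.6/0.204 = 1787.255
AUC_0→∞ (rectal suppository) = 3480.575 + 1787.255 = 5267.83 ng/mL·hr
F = (AUC_ev/D_ev)/(AUC_iv/D_iv) = (5267.83/375)/(3360/150) = 14.0475/22.4 = 0.6271

F = 0.627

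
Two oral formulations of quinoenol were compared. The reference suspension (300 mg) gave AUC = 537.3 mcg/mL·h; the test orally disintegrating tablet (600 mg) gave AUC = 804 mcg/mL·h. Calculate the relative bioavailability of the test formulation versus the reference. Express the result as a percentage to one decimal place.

F_rel = (AUC_test/D_test) / (AUC_ref/D_ref)
      = (804/600) / (537.3/300)
      = 1.34 / 1.791 = 0.7482 = 74.82%

F_rel = 74.8%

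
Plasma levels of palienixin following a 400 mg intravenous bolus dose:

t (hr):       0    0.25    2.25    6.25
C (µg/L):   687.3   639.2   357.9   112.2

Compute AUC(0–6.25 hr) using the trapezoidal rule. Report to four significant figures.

AUC = 2103 µg/L·hr

Trapezoidal AUC_0→6.25:
  [0→0.25]: (687.3+639.2)/2 × 0.25 = 165.8125
  [0.25→2.25]: (639.2+357.9)/2 × 2 = 997.1
  [2.25→6.25]: (357.9+112.2)/2 × 4 = 940.2
  Sum = 2103.1125 µg/L·hr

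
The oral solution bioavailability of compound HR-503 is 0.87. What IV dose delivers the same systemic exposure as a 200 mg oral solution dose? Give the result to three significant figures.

Systemic exposure from an extravascular dose = F × D_ev, so the equivalent IV dose is F × D_ev.
D_iv = F × D_ev = 0.87 × 200 = 174 mg

D_iv = 174 mg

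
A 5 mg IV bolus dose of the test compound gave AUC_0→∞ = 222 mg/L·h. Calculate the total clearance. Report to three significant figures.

CL = 0.0225 L/h

CL = Dose_iv / AUC_0→∞
   = 5 / 222 = 0.0225225 L/h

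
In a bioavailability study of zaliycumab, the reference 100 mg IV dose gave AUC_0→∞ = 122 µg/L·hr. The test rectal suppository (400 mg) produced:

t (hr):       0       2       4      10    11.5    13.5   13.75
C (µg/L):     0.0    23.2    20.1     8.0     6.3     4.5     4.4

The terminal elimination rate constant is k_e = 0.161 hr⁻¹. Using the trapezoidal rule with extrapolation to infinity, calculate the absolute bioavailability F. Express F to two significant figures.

F = 0.41

Trapezoidal AUC_0→13.75 (rectal suppository):
  [0→2]: (0.0+23.2)/2 × 2 = 23.2
  [2→4]: (23.2+20.1)/2 × 2 = 43.3
  [4→10]: (20.1+8.0)/2 × 6 = 84.3
  [10→11.5]: (8.0+6.3)/2 × 1.5 = 10.725
  [11.5→13.5]: (6.3+4.5)/2 × 2 = 10.8
  [13.5→13.75]: (4.5+4.4)/2 × 0.25 = 1.1125
  Sum = 173.4375 µg/L·hr
Tail: C_last/k_e = 4.4/0.161 = 27.329
AUC_0→∞ (rectal suppository) = 173.4375 + 27.329 = 200.7665 µg/L·hr
F = (AUC_ev/D_ev)/(AUC_iv/D_iv) = (200.7665/400)/(122/100) = 0.50191625/1.22 = 0.4114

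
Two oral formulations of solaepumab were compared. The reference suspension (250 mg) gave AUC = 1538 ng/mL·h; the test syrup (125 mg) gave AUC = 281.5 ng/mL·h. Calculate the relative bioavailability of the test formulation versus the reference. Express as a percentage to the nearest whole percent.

F_rel = (AUC_test/D_test) / (AUC_ref/D_ref)
      = (281.5/125) / (1538/250)
      = 2.252 / 6.152 = 0.3661 = 36.61%

F_rel = 37%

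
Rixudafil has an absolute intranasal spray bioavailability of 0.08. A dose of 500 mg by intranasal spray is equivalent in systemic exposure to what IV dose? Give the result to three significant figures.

D_iv = 40.0 mg

Systemic exposure from an extravascular dose = F × D_ev, so the equivalent IV dose is F × D_ev.
D_iv = F × D_ev = 0.08 × 500 = 40 mg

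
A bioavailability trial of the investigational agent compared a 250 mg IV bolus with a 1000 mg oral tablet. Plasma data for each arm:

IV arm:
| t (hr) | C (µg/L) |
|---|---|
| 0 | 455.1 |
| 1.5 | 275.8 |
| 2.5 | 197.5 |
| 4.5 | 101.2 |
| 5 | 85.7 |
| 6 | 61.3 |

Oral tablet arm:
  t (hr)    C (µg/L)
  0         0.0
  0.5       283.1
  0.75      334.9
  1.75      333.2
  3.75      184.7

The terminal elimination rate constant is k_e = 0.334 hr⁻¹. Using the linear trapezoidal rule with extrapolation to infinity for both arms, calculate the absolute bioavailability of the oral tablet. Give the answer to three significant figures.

Trapezoidal AUC_0→6 (IV):
  [0→1.5]: (455.1+275.8)/2 × 1.5 = 548.175
  [1.5→2.5]: (275.8+197.5)/2 × 1 = 236.65
  [2.5→4.5]: (197.5+101.2)/2 × 2 = 298.7
  [4.5→5]: (101.2+85.7)/2 × 0.5 = 46.725
  [5→6]: (85.7+61.3)/2 × 1 = 73.5
  Sum = 1203.75 µg/L·hr
IV tail: 61.3/0.334 = 183.533; AUC_iv,0→∞ = 1203.75 + 183.533 = 1387.283 µg/L·hr
Trapezoidal AUC_0→3.75 (oral tablet):
  [0→0.5]: (0.0+283.1)/2 × 0.5 = 70.775
  [0.5→0.75]: (283.1+334.9)/2 × 0.25 = 77.25
  [0.75→1.75]: (334.9+333.2)/2 × 1 = 334.05
  [1.75→3.75]: (333.2+184.7)/2 × 2 = 517.9
  Sum = 999.975 µg/L·hr
oral tablet tail: 184.7/0.334 = 552.994; AUC_ev,0→∞ = 999.975 + 552.994 = 1552.969 µg/L·hr
F = (AUC_ev/D_ev)/(AUC_iv/D_iv) = (1552.969/1000)/(1387.283/250) = 1.552969/5.549132 = 0.2799

F = 0.280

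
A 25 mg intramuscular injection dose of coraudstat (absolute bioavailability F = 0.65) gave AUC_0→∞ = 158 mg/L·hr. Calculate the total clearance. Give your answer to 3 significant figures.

CL = 0.103 L/hr

CL = F × Dose / AUC_0→∞
   = 0.65 × 25 / 158 = 0.102848 L/hr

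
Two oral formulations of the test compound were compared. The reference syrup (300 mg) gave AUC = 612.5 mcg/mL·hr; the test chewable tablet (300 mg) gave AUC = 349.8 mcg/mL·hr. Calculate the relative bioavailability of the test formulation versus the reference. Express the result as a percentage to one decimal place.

F_rel = 57.1%

F_rel = (AUC_test/D_test) / (AUC_ref/D_ref)
      = (349.8/300) / (612.5/300)
      = 1.166 / 2.04167 = 0.5711 = 57.11%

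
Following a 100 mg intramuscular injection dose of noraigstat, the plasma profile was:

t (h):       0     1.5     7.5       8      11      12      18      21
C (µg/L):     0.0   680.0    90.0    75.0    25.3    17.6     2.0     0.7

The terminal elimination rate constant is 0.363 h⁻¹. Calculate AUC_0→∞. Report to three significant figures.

AUC = 3100 µg/L·h

Trapezoidal AUC_0→21:
  [0→1.5]: (0.0+680.0)/2 × 1.5 = 510.0
  [1.5→7.5]: (680.0+90.0)/2 × 6 = 2310.0
  [7.5→8]: (90.0+75.0)/2 × 0.5 = 41.25
  [8→11]: (75.0+25.3)/2 × 3 = 150.45
  [11→12]: (25.3+17.6)/2 × 1 = 21.45
  [12→18]: (17.6+2.0)/2 × 6 = 58.8
  [18→21]: (2.0+0.7)/2 × 3 = 4.05
  Sum = 3096.0 µg/L·h
Extrapolated tail: C_last / k_e = 0.7 / 0.363 = 1.928
AUC_0→∞ = 3096.0 + 1.928 = 3097.928 µg/L·h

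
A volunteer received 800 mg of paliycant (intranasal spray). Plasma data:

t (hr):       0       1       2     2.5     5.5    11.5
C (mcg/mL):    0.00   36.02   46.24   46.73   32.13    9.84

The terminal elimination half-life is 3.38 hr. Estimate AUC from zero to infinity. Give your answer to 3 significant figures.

Trapezoidal AUC_0→11.5:
  [0→1]: (0.00+36.02)/2 × 1 = 18.01
  [1→2]: (36.02+46.24)/2 × 1 = 41.13
  [2→2.5]: (46.24+46.73)/2 × 0.5 = 23.2425
  [2.5→5.5]: (46.73+32.13)/2 × 3 = 118.29
  [5.5→11.5]: (32.13+9.84)/2 × 6 = 125.91
  Sum = 326.5825 mcg/mL·hr
k_e = ln2 / t½ = 0.693147 / 3.38 = 0.2051 hr^-1
Extrapolated tail: C_last / k_e = 9.84 / 0.2051 = 47.977
AUC_0→∞ = 326.5825 + 47.977 = 374.5595 mcg/mL·hr

AUC = 375 mcg/mL·hr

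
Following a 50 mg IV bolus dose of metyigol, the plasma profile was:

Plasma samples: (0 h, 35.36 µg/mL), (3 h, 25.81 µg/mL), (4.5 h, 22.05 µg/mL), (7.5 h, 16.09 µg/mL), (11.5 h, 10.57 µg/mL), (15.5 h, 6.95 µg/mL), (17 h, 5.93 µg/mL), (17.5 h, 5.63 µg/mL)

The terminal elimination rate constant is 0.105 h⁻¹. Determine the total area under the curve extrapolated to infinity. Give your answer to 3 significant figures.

Trapezoidal AUC_0→17.5:
  [0→3]: (35.36+25.81)/2 × 3 = 91.755
  [3→4.5]: (25.81+22.05)/2 × 1.5 = 35.895
  [4.5→7.5]: (22.05+16.09)/2 × 3 = 57.21
  [7.5→11.5]: (16.09+10.57)/2 × 4 = 53.32
  [11.5→15.5]: (10.57+6.95)/2 × 4 = 35.04
  [15.5→17]: (6.95+5.93)/2 × 1.5 = 9.66
  [17→17.5]: (5.93+5.63)/2 × 0.5 = 2.89
  Sum = 285.77 µg/mL·h
Extrapolated tail: C_last / k_e = 5.63 / 0.105 = 53.619
AUC_0→∞ = 285.77 + 53.619 = 339.389 µg/mL·h

AUC = 339 µg/mL·h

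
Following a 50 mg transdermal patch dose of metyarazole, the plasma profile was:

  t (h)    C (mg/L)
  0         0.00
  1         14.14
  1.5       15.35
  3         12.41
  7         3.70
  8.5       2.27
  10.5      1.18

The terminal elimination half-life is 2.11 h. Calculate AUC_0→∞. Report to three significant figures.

Trapezoidal AUC_0→10.5:
  [0→1]: (0.00+14.14)/2 × 1 = 7.07
  [1→1.5]: (14.14+15.35)/2 × 0.5 = 7.3725
  [1.5→3]: (15.35+12.41)/2 × 1.5 = 20.82
  [3→7]: (12.41+3.70)/2 × 4 = 32.22
  [7→8.5]: (3.70+2.27)/2 × 1.5 = 4.4775
  [8.5→10.5]: (2.27+1.18)/2 × 2 = 3.45
  Sum = 75.41 mg/L·h
k_e = ln2 / t½ = 0.693147 / 2.11 = 0.3285 h^-1
Extrapolated tail: C_last / k_e = 1.18 / 0.3285 = 3.592
AUC_0→∞ = 75.41 + 3.592 = 79.002 mg/L·h

AUC = 79.0 mg/L·h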